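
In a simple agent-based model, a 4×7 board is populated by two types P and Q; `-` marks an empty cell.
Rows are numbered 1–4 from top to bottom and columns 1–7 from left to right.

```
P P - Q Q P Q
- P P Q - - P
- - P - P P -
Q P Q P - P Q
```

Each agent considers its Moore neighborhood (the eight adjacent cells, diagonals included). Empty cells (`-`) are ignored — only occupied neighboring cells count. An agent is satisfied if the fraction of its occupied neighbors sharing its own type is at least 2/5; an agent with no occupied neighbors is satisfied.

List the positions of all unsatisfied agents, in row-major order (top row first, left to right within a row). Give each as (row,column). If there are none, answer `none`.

Row 1: (1,1)P 2/2 ok · (1,2)P 3/3 ok · (1,4)Q 2/3 ok · (1,5)Q 2/3 ok · (1,6)P 1/3 unhappy · (1,7)Q 0/2 unhappy
Row 2: (2,2)P 4/4 ok · (2,3)P 3/5 ok · (2,4)Q 2/5 ok · (2,7)P 2/3 ok
Row 3: (3,3)P 4/6 ok · (3,5)P 3/4 ok · (3,6)P 3/4 ok
Row 4: (4,1)Q 0/1 unhappy · (4,2)P 1/3 unhappy · (4,3)Q 0/3 unhappy · (4,4)P 2/3 ok · (4,6)P 2/3 ok · (4,7)Q 0/2 unhappy

(1,6), (1,7), (4,1), (4,2), (4,3), (4,7)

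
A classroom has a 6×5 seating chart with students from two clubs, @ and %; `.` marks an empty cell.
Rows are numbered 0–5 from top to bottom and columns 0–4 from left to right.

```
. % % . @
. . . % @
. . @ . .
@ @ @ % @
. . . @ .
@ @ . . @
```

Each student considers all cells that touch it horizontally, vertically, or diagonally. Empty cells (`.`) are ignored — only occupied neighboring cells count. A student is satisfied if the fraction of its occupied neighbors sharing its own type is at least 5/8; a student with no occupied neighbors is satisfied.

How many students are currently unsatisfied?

(0,1)% 1/1 satisfied
(0,2)% 2/2 satisfied
(0,4)@ 1/2 not
(1,3)% 1/4 not
(1,4)@ 1/2 not
(2,2)@ 2/4 not
(3,0)@ 1/1 satisfied
(3,1)@ 3/3 satisfied
(3,2)@ 3/4 satisfied
(3,3)% 0/4 not
(3,4)@ 1/2 not
(4,3)@ 3/4 satisfied
(5,0)@ 1/1 satisfied
(5,1)@ 1/1 satisfied
(5,4)@ 1/1 satisfied
Unsatisfied: (0,4), (1,3), (1,4), (2,2), (3,3), (3,4) — 6 in total.

6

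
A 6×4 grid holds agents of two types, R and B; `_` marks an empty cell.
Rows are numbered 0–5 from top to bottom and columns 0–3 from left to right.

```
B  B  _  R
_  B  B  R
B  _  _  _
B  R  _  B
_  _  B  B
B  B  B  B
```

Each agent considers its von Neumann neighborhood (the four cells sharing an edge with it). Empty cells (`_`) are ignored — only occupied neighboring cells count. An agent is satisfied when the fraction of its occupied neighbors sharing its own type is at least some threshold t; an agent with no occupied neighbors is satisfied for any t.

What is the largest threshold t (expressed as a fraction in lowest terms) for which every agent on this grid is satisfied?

(0,0)B 1/1
(0,1)B 2/2
(0,3)R 1/1
(1,1)B 2/2
(1,2)B 1/2
(1,3)R 1/2
(2,0)B 1/1
(3,0)B 1/2
(3,1)R 0/1
(3,3)B 1/1
(4,2)B 2/2
(4,3)B 3/3
(5,0)B 1/1
(5,1)B 2/2
(5,2)B 3/3
(5,3)B 2/2
The smallest same-type fraction is 0/1 at (3,1), which reduces to 0/1. Any threshold above that leaves this agent unsatisfied.

0/1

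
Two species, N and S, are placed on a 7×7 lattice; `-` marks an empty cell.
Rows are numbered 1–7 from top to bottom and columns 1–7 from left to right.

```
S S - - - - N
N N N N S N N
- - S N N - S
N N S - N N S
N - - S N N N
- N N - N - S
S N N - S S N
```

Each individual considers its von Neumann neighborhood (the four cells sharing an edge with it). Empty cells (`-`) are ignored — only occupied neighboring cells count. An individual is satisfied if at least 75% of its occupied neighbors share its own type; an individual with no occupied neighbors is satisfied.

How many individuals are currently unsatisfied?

(1,1)S 1/2 not
(1,2)S 1/2 not
(1,7)N 1/1 satisfied
(2,1)N 1/2 not
(2,2)N 2/3 not
(2,3)N 2/3 not
(2,4)N 2/3 not
(2,5)S 0/3 not
(2,6)N 1/2 not
(2,7)N 2/3 not
(3,3)S 1/3 not
(3,4)N 2/3 not
(3,5)N 2/3 not
(3,7)S 1/2 not
(4,1)N 2/2 satisfied
(4,2)N 1/2 not
(4,3)S 1/2 not
(4,5)N 3/3 satisfied
(4,6)N 2/3 not
(4,7)S 1/3 not
(5,1)N 1/1 satisfied
(5,4)S 0/1 not
(5,5)N 3/4 satisfied
(5,6)N 3/3 satisfied
(5,7)N 1/3 not
(6,2)N 2/2 satisfied
(6,3)N 2/2 satisfied
(6,5)N 1/2 not
(6,7)S 0/2 not
(7,1)S 0/1 not
(7,2)N 2/3 not
(7,3)N 2/2 satisfied
(7,5)S 1/2 not
(7,6)S 1/2 not
(7,7)N 0/2 not
Unsatisfied: (1,1), (1,2), (2,1), (2,2), (2,3), (2,4), (2,5), (2,6), (2,7), (3,3), (3,4), (3,5), (3,7), (4,2), (4,3), (4,6), (4,7), (5,4), (5,7), (6,5), (6,7), (7,1), (7,2), (7,5), (7,6), (7,7) — 26 in total.

26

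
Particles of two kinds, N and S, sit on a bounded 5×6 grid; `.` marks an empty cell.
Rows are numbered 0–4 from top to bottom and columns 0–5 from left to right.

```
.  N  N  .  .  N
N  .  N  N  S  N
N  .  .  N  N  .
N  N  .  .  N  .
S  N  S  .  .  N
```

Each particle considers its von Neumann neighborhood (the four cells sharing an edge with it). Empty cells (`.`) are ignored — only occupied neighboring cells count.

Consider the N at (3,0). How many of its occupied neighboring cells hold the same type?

Occupied neighbors of (3,0): (2,0)=N, (4,0)=S, (3,1)=N.
Same type (N): 2 of 3.

2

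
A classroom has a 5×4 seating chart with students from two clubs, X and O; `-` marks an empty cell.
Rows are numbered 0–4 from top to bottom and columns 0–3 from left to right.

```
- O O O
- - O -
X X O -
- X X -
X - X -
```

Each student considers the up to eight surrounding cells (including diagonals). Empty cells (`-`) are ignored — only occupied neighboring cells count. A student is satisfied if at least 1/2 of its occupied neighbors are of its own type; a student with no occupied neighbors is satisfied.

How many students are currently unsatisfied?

1

(0,1)O 2/2 ok
(0,2)O 3/3 ok
(0,3)O 2/2 ok
(1,2)O 4/5 ok
(2,0)X 2/2 ok
(2,1)X 3/5 ok
(2,2)O 1/4 unhappy
(3,1)X 5/6 ok
(3,2)X 3/4 ok
(4,0)X 1/1 ok
(4,2)X 2/2 ok
Unsatisfied: (2,2) — 1 in total.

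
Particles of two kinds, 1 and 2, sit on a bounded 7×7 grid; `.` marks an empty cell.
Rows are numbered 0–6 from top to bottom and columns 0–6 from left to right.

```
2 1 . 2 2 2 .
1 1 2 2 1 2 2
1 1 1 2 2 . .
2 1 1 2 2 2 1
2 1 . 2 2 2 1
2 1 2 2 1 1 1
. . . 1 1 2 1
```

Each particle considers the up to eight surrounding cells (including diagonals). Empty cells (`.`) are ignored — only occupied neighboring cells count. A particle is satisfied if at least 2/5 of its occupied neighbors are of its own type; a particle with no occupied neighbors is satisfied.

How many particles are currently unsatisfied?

9

(0,0)2 0/3 ✗
(0,1)1 2/4 ✓
(0,3)2 3/4 ✓
(0,4)2 4/5 ✓
(0,5)2 3/4 ✓
(1,0)1 4/5 ✓
(1,1)1 5/7 ✓
(1,2)2 3/7 ✓
(1,3)2 5/7 ✓
(1,4)1 0/7 ✗
(1,5)2 4/5 ✓
(1,6)2 2/2 ✓
(2,0)1 4/5 ✓
(2,1)1 6/8 ✓
(2,2)1 4/8 ✓
(2,3)2 5/8 ✓
(2,4)2 6/7 ✓
(3,0)2 1/5 ✗
(3,1)1 5/7 ✓
(3,2)1 4/7 ✓
(3,3)2 5/7 ✓
(3,4)2 7/7 ✓
(3,5)2 4/6 ✓
(3,6)1 1/3 ✗
(4,0)2 2/5 ✓
(4,1)1 3/7 ✓
(4,3)2 5/7 ✓
(4,4)2 6/8 ✓
(4,5)2 3/8 ✗
(4,6)1 3/5 ✓
(5,0)2 1/3 ✗
(5,1)1 1/4 ✗
(5,2)2 2/5 ✓
(5,3)2 3/6 ✓
(5,4)1 3/8 ✗
(5,5)1 5/8 ✓
(5,6)1 3/5 ✓
(6,3)1 2/4 ✓
(6,4)1 3/5 ✓
(6,5)2 0/5 ✗
(6,6)1 2/3 ✓
Unsatisfied: (0,0), (1,4), (3,0), (3,6), (4,5), (5,0), (5,1), (5,4), (6,5) — 9 in total.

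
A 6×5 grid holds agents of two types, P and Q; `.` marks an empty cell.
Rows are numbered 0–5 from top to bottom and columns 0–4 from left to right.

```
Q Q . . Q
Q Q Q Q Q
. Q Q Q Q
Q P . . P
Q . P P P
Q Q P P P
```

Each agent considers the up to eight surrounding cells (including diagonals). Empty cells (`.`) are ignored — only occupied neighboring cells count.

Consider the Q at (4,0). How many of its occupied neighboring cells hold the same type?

3

Occupied neighbors of (4,0): (3,0)=Q, (3,1)=P, (5,0)=Q, (5,1)=Q.
Same type (Q): 3 of 4.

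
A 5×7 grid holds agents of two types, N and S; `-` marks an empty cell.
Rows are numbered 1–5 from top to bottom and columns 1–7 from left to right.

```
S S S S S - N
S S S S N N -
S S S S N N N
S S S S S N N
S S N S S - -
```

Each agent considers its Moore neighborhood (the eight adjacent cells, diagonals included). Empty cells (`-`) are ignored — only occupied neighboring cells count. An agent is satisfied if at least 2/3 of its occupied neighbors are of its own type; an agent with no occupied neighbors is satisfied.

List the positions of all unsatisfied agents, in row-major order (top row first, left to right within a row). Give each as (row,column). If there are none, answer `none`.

(1,1)S 3/3 ✓
(1,2)S 5/5 ✓
(1,3)S 5/5 ✓
(1,4)S 4/5 ✓
(1,5)S 2/4 ✗
(1,7)N 1/1 ✓
(2,1)S 5/5 ✓
(2,2)S 8/8 ✓
(2,3)S 8/8 ✓
(2,4)S 6/8 ✓
(2,5)N 3/7 ✗
(2,6)N 5/6 ✓
(3,1)S 5/5 ✓
(3,2)S 8/8 ✓
(3,3)S 8/8 ✓
(3,4)S 6/8 ✓
(3,5)N 4/8 ✗
(3,6)N 6/7 ✓
(3,7)N 4/4 ✓
(4,1)S 5/5 ✓
(4,2)S 7/8 ✓
(4,3)S 7/8 ✓
(4,4)S 6/8 ✓
(4,5)S 4/7 ✗
(4,6)N 4/6 ✓
(4,7)N 3/3 ✓
(5,1)S 3/3 ✓
(5,2)S 4/5 ✓
(5,3)N 0/5 ✗
(5,4)S 4/5 ✓
(5,5)S 3/4 ✓

(1,5), (2,5), (3,5), (4,5), (5,3)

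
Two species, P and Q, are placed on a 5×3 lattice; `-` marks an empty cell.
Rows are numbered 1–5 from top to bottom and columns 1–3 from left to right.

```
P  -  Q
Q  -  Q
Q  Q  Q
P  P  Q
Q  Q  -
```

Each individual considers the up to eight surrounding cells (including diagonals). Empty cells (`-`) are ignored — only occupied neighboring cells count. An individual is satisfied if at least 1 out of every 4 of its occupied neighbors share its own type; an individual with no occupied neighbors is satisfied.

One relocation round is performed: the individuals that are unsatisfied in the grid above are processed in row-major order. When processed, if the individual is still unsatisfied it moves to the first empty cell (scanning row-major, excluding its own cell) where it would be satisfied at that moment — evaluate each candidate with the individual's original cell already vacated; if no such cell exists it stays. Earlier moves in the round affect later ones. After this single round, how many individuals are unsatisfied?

Initially unsatisfied (in order): (1,1), (4,1), (4,2).
  (1,1) → (5,3).
  (4,1): no empty cell satisfies it; stays.
  (4,2): now satisfied by earlier moves; stays.
Resulting grid:
- - Q
Q - Q
Q Q Q
P P Q
Q Q P
Unsatisfied now: (4,1).

1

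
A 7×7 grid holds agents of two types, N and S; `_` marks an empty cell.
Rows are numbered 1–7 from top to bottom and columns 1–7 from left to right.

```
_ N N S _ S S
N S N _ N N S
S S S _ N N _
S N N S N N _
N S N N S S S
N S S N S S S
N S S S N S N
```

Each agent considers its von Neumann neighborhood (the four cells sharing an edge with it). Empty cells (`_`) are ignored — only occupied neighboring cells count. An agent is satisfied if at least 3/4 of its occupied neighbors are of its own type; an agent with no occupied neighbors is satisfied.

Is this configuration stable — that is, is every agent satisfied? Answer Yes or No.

No

(1,2)N 1/2 not
(1,3)N 2/3 not
(1,4)S 0/1 not
(1,6)S 1/2 not
(1,7)S 2/2 satisfied
(2,1)N 0/2 not
(2,2)S 1/4 not
(2,3)N 1/3 not
(2,5)N 2/2 satisfied
(2,6)N 2/4 not
(2,7)S 1/2 not
(3,1)S 2/3 not
(3,2)S 3/4 satisfied
(3,3)S 1/3 not
(3,5)N 3/3 satisfied
(3,6)N 3/3 satisfied
(4,1)S 1/3 not
(4,2)N 1/4 not
(4,3)N 2/4 not
(4,4)S 0/3 not
(4,5)N 2/4 not
(4,6)N 2/3 not
(5,1)N 1/3 not
(5,2)S 1/4 not
(5,3)N 2/4 not
(5,4)N 2/4 not
(5,5)S 2/4 not
(5,6)S 3/4 satisfied
(5,7)S 2/2 satisfied
(6,1)N 2/3 not
(6,2)S 3/4 satisfied
(6,3)S 2/4 not
(6,4)N 1/4 not
(6,5)S 2/4 not
(6,6)S 4/4 satisfied
(6,7)S 2/3 not
(7,1)N 1/2 not
(7,2)S 2/3 not
(7,3)S 3/3 satisfied
(7,4)S 1/3 not
(7,5)N 0/3 not
(7,6)S 1/3 not
(7,7)N 0/2 not
For instance (1,2) has only 1/2 same-type neighbors, below 3/4.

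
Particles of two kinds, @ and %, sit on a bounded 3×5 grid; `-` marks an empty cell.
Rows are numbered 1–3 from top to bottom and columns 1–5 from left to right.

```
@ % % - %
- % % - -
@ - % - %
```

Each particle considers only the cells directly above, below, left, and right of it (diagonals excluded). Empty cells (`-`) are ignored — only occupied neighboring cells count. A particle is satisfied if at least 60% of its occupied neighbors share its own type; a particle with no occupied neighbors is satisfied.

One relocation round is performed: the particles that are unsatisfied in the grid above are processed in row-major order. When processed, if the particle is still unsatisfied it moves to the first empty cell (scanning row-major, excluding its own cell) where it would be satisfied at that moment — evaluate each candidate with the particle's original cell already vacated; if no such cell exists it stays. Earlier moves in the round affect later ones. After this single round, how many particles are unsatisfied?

1

Initially unsatisfied (in order): (1,1).
  (1,1): no empty cell satisfies it; stays.
Resulting grid:
@ % % - %
- % % - -
@ - % - %
Unsatisfied now: (1,1).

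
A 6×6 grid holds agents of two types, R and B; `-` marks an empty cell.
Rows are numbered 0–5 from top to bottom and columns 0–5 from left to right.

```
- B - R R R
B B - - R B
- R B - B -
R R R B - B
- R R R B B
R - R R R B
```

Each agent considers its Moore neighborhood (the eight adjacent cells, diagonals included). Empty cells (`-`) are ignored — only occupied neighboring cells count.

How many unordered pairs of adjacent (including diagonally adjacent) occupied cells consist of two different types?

17

Scan each occupied cell's neighbors to the right and below (and the two forward diagonals) so each pair is counted once.
From row 0: 2 unlike of 9 pairs (running 2/9).
From row 1: 4 unlike of 7 pairs (running 6/16).
From row 2: 3 unlike of 9 pairs (running 9/25).
From row 3: 3 unlike of 14 pairs (running 12/39).
From row 4: 4 unlike of 16 pairs (running 16/55).
From row 5: 1 unlike of 3 pairs (running 17/58).
Total adjacent occupied pairs: 58; unlike-type pairs: 17.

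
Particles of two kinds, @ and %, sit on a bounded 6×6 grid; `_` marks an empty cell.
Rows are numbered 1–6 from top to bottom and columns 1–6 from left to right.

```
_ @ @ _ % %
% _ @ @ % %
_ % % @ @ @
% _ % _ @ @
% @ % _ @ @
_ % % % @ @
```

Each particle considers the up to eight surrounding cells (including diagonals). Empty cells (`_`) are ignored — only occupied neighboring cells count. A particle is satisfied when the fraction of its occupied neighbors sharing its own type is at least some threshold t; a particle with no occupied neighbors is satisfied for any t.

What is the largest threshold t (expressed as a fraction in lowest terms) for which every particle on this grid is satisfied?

Row 1: (1,2)@ 2/3 · (1,3)@ 3/3 · (1,5)% 3/4 · (1,6)% 3/3
Row 2: (2,1)% 1/2 · (2,3)@ 4/6 · (2,4)@ 4/7 · (2,5)% 3/7 · (2,6)% 3/5
Row 3: (3,2)% 4/5 · (3,3)% 2/5 · (3,4)@ 4/7 · (3,5)@ 5/7 · (3,6)@ 3/5
Row 4: (4,1)% 2/3 · (4,3)% 3/5 · (4,5)@ 6/6 · (4,6)@ 5/5
Row 5: (5,1)% 2/3 · (5,2)@ 0/6 · (5,3)% 4/5 · (5,5)@ 5/6 · (5,6)@ 5/5
Row 6: (6,2)% 3/4 · (6,3)% 3/4 · (6,4)% 2/4 · (6,5)@ 3/4 · (6,6)@ 3/3
The smallest same-type fraction is 0/6 at (5,2), which reduces to 0/1. Any threshold above that leaves this particle unsatisfied.

0/1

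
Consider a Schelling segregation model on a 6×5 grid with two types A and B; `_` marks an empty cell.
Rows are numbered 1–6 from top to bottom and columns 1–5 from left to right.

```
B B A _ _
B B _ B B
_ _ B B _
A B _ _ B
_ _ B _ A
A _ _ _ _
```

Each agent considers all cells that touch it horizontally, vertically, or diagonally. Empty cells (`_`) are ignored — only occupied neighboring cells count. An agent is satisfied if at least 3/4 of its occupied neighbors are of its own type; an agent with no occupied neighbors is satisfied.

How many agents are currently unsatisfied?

5

Row 1: (1,1)B 3/3 ok · (1,2)B 3/4 ok · (1,3)A 0/3 unhappy
Row 2: (2,1)B 3/3 ok · (2,2)B 4/5 ok · (2,4)B 3/4 ok · (2,5)B 2/2 ok
Row 3: (3,3)B 4/4 ok · (3,4)B 4/4 ok
Row 4: (4,1)A 0/1 unhappy · (4,2)B 2/3 unhappy · (4,5)B 1/2 unhappy
Row 5: (5,3)B 1/1 ok · (5,5)A 0/1 unhappy
Row 6: (6,1)A 0/0 ok
Unsatisfied: (1,3), (4,1), (4,2), (4,5), (5,5) — 5 in total.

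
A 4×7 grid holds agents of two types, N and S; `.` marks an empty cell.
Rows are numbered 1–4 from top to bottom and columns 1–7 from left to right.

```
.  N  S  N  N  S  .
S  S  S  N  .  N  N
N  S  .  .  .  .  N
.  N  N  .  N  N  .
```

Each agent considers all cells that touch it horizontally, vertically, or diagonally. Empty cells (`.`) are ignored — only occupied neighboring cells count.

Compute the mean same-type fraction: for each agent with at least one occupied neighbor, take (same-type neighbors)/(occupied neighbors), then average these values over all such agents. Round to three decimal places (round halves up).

0.564

Row 1: (1,2)N 0/4 · (1,3)S 2/5 · (1,4)N 2/4 · (1,5)N 3/4 · (1,6)S 0/3
Row 2: (2,1)S 2/4 · (2,2)S 4/6 · (2,3)S 3/6 · (2,4)N 2/4 · (2,6)N 3/4 · (2,7)N 2/3
Row 3: (3,1)N 1/4 · (3,2)S 3/6 · (3,7)N 3/3
Row 4: (4,2)N 2/3 · (4,3)N 1/2 · (4,5)N 1/1 · (4,6)N 2/2
Sum over 18 agents: 0/4 + 2/5 + 2/4 + 3/4 + 0/3 + 2/4 + 4/6 + 3/6 + 2/4 + 3/4 + 2/3 + 1/4 + 3/6 + 3/3 + 2/3 + 1/2 + 1/1 + 2/2 = 203/20; mean = 203/20 ÷ 18 = 203/360 = 0.563888… → 0.564.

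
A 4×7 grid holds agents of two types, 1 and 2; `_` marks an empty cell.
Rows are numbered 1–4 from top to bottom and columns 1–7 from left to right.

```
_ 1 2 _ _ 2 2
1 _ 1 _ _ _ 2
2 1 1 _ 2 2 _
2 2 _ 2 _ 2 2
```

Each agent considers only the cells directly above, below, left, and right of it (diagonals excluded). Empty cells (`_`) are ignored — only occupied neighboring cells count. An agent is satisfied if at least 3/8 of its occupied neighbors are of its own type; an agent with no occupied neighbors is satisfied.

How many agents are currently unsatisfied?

(1,2)1 0/1 unhappy
(1,3)2 0/2 unhappy
(1,6)2 1/1 ok
(1,7)2 2/2 ok
(2,1)1 0/1 unhappy
(2,3)1 1/2 ok
(2,7)2 1/1 ok
(3,1)2 1/3 unhappy
(3,2)1 1/3 unhappy
(3,3)1 2/2 ok
(3,5)2 1/1 ok
(3,6)2 2/2 ok
(4,1)2 2/2 ok
(4,2)2 1/2 ok
(4,4)2 0/0 ok
(4,6)2 2/2 ok
(4,7)2 1/1 ok
Unsatisfied: (1,2), (1,3), (2,1), (3,1), (3,2) — 5 in total.

5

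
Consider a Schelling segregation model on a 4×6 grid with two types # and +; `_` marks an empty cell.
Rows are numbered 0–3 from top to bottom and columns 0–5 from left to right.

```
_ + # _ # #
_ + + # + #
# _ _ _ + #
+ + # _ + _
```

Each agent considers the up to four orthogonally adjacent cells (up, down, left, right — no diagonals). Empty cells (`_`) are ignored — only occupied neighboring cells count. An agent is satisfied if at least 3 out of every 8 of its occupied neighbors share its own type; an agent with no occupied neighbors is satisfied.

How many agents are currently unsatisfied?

6

Row 0: (0,1)+ 1/2 ✓ · (0,2)# 0/2 ✗ · (0,4)# 1/2 ✓ · (0,5)# 2/2 ✓
Row 1: (1,1)+ 2/2 ✓ · (1,2)+ 1/3 ✗ · (1,3)# 0/2 ✗ · (1,4)+ 1/4 ✗ · (1,5)# 2/3 ✓
Row 2: (2,0)# 0/1 ✗ · (2,4)+ 2/3 ✓ · (2,5)# 1/2 ✓
Row 3: (3,0)+ 1/2 ✓ · (3,1)+ 1/2 ✓ · (3,2)# 0/1 ✗ · (3,4)+ 1/1 ✓
Unsatisfied: (0,2), (1,2), (1,3), (1,4), (2,0), (3,2) — 6 in total.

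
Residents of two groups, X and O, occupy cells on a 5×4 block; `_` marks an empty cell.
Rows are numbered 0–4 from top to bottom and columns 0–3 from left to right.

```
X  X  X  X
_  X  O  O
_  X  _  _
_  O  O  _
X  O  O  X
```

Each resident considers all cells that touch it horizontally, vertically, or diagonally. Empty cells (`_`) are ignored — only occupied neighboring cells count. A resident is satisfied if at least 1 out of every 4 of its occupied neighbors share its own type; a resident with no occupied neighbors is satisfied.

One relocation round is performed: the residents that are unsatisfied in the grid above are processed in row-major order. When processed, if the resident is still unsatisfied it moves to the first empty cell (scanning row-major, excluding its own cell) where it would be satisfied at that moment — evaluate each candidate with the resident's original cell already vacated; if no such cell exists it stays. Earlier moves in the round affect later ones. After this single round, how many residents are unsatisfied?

1

Initially unsatisfied (in order): (1,2), (4,0), (4,3).
  (1,2) → (2,0).
  (4,0) → (1,0).
  (4,3) → (1,2).
Resulting grid:
X X X X
X X X O
O X _ _
_ O O _
_ O O _
Unsatisfied now: (1,3).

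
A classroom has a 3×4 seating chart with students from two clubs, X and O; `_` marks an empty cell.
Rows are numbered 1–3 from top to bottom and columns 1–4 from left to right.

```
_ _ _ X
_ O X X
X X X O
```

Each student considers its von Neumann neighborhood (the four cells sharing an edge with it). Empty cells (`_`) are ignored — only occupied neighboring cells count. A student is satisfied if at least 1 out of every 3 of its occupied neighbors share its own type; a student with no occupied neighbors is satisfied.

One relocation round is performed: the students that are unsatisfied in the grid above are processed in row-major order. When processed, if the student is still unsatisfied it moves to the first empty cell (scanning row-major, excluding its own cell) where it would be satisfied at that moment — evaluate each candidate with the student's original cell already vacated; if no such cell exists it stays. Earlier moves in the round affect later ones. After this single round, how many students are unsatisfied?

0

Initially unsatisfied (in order): (2,2), (3,4).
  (2,2) → (1,1).
  (3,4) → (1,2).
Resulting grid:
O O _ X
_ _ X X
X X X _
All satisfied now.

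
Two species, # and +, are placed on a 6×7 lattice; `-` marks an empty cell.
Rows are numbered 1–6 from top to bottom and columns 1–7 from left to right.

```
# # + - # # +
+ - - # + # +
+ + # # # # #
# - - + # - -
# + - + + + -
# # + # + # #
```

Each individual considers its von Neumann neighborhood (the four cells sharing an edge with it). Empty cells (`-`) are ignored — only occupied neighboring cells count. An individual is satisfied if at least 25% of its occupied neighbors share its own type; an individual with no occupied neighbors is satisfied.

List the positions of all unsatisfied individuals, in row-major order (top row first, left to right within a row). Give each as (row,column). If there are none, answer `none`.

Row 1: (1,1)# 1/2 satisfied · (1,2)# 1/2 satisfied · (1,3)+ 0/1 not · (1,5)# 1/2 satisfied · (1,6)# 2/3 satisfied · (1,7)+ 1/2 satisfied
Row 2: (2,1)+ 1/2 satisfied · (2,4)# 1/2 satisfied · (2,5)+ 0/4 not · (2,6)# 2/4 satisfied · (2,7)+ 1/3 satisfied
Row 3: (3,1)+ 2/3 satisfied · (3,2)+ 1/2 satisfied · (3,3)# 1/2 satisfied · (3,4)# 3/4 satisfied · (3,5)# 3/4 satisfied · (3,6)# 3/3 satisfied · (3,7)# 1/2 satisfied
Row 4: (4,1)# 1/2 satisfied · (4,4)+ 1/3 satisfied · (4,5)# 1/3 satisfied
Row 5: (5,1)# 2/3 satisfied · (5,2)+ 0/2 not · (5,4)+ 2/3 satisfied · (5,5)+ 3/4 satisfied · (5,6)+ 1/2 satisfied
Row 6: (6,1)# 2/2 satisfied · (6,2)# 1/3 satisfied · (6,3)+ 0/2 not · (6,4)# 0/3 not · (6,5)+ 1/3 satisfied · (6,6)# 1/3 satisfied · (6,7)# 1/1 satisfied

(1,3), (2,5), (5,2), (6,3), (6,4)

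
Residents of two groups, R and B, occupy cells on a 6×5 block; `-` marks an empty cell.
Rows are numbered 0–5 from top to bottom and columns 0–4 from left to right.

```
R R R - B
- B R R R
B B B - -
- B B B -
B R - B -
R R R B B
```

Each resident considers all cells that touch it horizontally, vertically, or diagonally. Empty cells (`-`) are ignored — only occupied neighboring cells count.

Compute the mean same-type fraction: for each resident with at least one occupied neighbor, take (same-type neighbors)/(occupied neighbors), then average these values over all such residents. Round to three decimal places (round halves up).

0.653

Row 0: (0,0)R 1/2 · (0,1)R 3/4 · (0,2)R 3/4 · (0,4)B 0/2
Row 1: (1,1)B 3/7 · (1,2)R 3/6 · (1,3)R 3/5 · (1,4)R 1/2
Row 2: (2,0)B 3/3 · (2,1)B 5/6 · (2,2)B 5/7
Row 3: (3,1)B 5/6 · (3,2)B 5/6 · (3,3)B 3/3
Row 4: (4,0)B 1/4 · (4,1)R 3/6 · (4,3)B 4/5
Row 5: (5,0)R 2/3 · (5,1)R 3/4 · (5,2)R 2/4 · (5,3)B 2/3 · (5,4)B 2/2
Sum over 22 residents: 1/2 + 3/4 + 3/4 + 0/2 + 3/7 + 3/6 + 3/5 + 1/2 + 3/3 + 5/6 + 5/7 + 5/6 + 5/6 + 3/3 + 1/4 + 3/6 + 4/5 + 2/3 + 3/4 + 2/4 + 2/3 + 2/2 = 3019/210; mean = 3019/210 ÷ 22 = 3019/4620 = 0.653463… → 0.653.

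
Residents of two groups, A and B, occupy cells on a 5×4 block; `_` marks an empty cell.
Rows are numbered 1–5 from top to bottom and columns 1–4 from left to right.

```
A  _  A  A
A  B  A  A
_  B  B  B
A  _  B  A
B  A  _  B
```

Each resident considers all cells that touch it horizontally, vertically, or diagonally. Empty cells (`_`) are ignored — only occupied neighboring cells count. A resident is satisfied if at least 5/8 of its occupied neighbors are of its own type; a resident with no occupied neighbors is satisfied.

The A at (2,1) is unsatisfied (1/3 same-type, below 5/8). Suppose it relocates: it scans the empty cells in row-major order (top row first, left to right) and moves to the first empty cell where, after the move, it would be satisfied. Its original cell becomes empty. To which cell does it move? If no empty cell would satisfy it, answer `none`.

(1,2)

Vacating (2,1). Empty cells in order:
  (1,2): 3/4 same-type → satisfied — stop here.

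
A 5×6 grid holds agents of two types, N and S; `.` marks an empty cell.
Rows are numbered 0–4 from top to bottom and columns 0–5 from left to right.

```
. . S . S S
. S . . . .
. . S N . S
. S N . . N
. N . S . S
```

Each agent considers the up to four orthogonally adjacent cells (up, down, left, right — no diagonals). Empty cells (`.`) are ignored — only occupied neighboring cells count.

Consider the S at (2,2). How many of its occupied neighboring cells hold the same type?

Occupied neighbors of (2,2): (3,2)=N, (2,3)=N.
Same type (S): 0 of 2.

0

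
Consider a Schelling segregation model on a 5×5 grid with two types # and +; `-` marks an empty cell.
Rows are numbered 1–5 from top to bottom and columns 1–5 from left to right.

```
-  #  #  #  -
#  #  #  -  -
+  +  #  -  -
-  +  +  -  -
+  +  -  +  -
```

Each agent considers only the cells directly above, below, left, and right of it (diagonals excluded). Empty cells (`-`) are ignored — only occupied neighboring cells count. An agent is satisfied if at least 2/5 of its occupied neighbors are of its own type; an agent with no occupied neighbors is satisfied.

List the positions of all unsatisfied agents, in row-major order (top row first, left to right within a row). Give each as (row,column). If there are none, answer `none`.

(3,3)

(1,2)# 2/2 satisfied
(1,3)# 3/3 satisfied
(1,4)# 1/1 satisfied
(2,1)# 1/2 satisfied
(2,2)# 3/4 satisfied
(2,3)# 3/3 satisfied
(3,1)+ 1/2 satisfied
(3,2)+ 2/4 satisfied
(3,3)# 1/3 not
(4,2)+ 3/3 satisfied
(4,3)+ 1/2 satisfied
(5,1)+ 1/1 satisfied
(5,2)+ 2/2 satisfied
(5,4)+ 0/0 satisfied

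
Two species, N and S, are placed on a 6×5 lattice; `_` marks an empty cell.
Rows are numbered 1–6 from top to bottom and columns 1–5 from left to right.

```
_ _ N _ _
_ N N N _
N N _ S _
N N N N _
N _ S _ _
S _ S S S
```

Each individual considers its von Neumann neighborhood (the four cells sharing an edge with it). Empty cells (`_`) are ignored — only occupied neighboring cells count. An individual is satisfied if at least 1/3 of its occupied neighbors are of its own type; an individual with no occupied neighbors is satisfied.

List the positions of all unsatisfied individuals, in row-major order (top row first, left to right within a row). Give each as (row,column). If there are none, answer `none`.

(3,4), (6,1)

(1,3)N 1/1 ✓
(2,2)N 2/2 ✓
(2,3)N 3/3 ✓
(2,4)N 1/2 ✓
(3,1)N 2/2 ✓
(3,2)N 3/3 ✓
(3,4)S 0/2 ✗
(4,1)N 3/3 ✓
(4,2)N 3/3 ✓
(4,3)N 2/3 ✓
(4,4)N 1/2 ✓
(5,1)N 1/2 ✓
(5,3)S 1/2 ✓
(6,1)S 0/1 ✗
(6,3)S 2/2 ✓
(6,4)S 2/2 ✓
(6,5)S 1/1 ✓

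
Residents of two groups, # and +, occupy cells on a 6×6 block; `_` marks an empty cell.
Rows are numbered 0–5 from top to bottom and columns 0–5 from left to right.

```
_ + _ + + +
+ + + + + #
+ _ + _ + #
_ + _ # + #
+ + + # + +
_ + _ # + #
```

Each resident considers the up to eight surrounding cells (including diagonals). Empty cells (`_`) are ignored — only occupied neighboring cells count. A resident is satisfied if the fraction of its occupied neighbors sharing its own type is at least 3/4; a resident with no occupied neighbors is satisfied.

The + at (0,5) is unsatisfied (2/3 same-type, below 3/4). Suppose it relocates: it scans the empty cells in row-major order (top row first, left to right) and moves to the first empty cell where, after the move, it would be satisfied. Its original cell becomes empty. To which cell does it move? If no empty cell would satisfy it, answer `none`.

Vacating (0,5). Empty cells in order:
  (0,0): 3/3 same-type → satisfied — stop here.

(0,0)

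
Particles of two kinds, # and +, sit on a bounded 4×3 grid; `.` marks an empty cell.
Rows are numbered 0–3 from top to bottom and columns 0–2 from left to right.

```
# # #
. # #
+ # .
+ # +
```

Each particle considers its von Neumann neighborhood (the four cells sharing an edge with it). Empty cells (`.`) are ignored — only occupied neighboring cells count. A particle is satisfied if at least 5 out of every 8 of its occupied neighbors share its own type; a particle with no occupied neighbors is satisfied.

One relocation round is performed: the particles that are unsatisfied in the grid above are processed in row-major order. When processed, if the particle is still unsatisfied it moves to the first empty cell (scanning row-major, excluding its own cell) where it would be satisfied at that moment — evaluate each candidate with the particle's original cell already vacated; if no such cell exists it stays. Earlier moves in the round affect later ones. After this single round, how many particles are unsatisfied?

2

Initially unsatisfied (in order): (2,0), (3,0), (3,1), (3,2).
  (2,0): no empty cell satisfies it; stays.
  (3,0): no empty cell satisfies it; stays.
  (3,1) → (1,0).
  (3,2): now satisfied by earlier moves; stays.
Resulting grid:
# # #
# # #
+ # .
+ . +
Unsatisfied now: (2,0), (2,1).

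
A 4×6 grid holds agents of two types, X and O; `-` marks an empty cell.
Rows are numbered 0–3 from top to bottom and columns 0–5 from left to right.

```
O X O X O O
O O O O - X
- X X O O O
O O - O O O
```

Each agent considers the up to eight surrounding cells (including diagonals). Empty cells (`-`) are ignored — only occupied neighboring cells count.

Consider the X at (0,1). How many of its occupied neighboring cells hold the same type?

Occupied neighbors of (0,1): (0,0)=O, (0,2)=O, (1,0)=O, (1,1)=O, (1,2)=O.
Same type (X): 0 of 5.

0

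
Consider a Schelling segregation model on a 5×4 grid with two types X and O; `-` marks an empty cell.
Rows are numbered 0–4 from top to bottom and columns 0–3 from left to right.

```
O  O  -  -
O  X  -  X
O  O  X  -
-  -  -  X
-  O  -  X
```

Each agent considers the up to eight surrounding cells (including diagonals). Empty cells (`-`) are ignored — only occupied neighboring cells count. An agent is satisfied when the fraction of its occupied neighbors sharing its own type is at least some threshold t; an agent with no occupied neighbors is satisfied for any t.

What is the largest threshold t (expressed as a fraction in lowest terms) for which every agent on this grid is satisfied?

1/6

(0,0)O 2/3
(0,1)O 2/3
(1,0)O 4/5
(1,1)X 1/6
(1,3)X 1/1
(2,0)O 2/3
(2,1)O 2/4
(2,2)X 3/4
(3,3)X 2/2
(4,1)O — no occupied neighbors
(4,3)X 1/1
The smallest same-type fraction is 1/6 at (1,1), which reduces to 1/6. Any threshold above that leaves this agent unsatisfied.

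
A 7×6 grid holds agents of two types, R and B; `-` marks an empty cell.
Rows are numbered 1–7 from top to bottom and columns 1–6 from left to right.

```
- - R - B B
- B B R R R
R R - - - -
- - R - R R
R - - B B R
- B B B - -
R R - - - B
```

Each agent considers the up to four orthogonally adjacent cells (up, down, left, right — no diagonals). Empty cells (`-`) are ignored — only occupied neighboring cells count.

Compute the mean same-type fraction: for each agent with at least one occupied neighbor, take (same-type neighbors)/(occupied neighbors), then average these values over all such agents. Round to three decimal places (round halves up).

0.617

(1,3)R 0/1
(1,5)B 1/2
(1,6)B 1/2
(2,2)B 1/2
(2,3)B 1/3
(2,4)R 1/2
(2,5)R 2/3
(2,6)R 1/2
(3,1)R 1/1
(3,2)R 1/2
(4,3)R — no occupied neighbors
(4,5)R 1/2
(4,6)R 2/2
(5,1)R — no occupied neighbors
(5,4)B 2/2
(5,5)B 1/3
(5,6)R 1/2
(6,2)B 1/2
(6,3)B 2/2
(6,4)B 2/2
(7,1)R 1/1
(7,2)R 1/2
(7,6)B — no occupied neighbors
Sum over 20 agents: 0/1 + 1/2 + 1/2 + 1/2 + 1/3 + 1/2 + 2/3 + 1/2 + 1/1 + 1/2 + 1/2 + 2/2 + 2/2 + 1/3 + 1/2 + 1/2 + 2/2 + 2/2 + 1/1 + 1/2 = 37/3; mean = 37/3 ÷ 20 = 37/60 = 0.616666… → 0.617.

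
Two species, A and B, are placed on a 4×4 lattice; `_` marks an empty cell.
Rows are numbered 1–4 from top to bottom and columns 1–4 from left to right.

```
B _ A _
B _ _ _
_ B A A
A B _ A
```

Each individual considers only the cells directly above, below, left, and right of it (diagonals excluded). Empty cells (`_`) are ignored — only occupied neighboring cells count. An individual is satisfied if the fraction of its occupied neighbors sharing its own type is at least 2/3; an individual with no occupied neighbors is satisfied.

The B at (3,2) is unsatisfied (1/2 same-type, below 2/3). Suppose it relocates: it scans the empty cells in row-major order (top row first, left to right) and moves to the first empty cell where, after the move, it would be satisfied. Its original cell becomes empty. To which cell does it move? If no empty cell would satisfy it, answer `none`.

Vacating (3,2). Empty cells in order:
  (1,2): 1/2 same-type → still unsatisfied.
  (1,4): 0/1 same-type → still unsatisfied.
  (2,2): 1/1 same-type → satisfied — stop here.

(2,2)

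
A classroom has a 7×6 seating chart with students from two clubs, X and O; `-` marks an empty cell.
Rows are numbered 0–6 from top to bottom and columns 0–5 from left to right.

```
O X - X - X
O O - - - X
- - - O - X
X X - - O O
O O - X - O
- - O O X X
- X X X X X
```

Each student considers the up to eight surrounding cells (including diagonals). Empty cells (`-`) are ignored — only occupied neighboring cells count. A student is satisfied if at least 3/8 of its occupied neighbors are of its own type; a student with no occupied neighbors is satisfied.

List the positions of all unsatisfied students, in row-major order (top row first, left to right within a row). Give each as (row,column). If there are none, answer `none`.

Row 0: (0,0)O 2/3 ✓ · (0,1)X 0/3 ✗ · (0,3)X 0/0 ✓ · (0,5)X 1/1 ✓
Row 1: (1,0)O 2/3 ✓ · (1,1)O 2/3 ✓ · (1,5)X 2/2 ✓
Row 2: (2,3)O 1/1 ✓ · (2,5)X 1/3 ✗
Row 3: (3,0)X 1/3 ✗ · (3,1)X 1/3 ✗ · (3,4)O 3/5 ✓ · (3,5)O 2/3 ✓
Row 4: (4,0)O 1/3 ✗ · (4,1)O 2/4 ✓ · (4,3)X 1/4 ✗ · (4,5)O 2/4 ✓
Row 5: (5,2)O 2/6 ✗ · (5,3)O 1/6 ✗ · (5,4)X 5/7 ✓ · (5,5)X 3/4 ✓
Row 6: (6,1)X 1/2 ✓ · (6,2)X 2/4 ✓ · (6,3)X 3/5 ✓ · (6,4)X 4/5 ✓ · (6,5)X 3/3 ✓

(0,1), (2,5), (3,0), (3,1), (4,0), (4,3), (5,2), (5,3)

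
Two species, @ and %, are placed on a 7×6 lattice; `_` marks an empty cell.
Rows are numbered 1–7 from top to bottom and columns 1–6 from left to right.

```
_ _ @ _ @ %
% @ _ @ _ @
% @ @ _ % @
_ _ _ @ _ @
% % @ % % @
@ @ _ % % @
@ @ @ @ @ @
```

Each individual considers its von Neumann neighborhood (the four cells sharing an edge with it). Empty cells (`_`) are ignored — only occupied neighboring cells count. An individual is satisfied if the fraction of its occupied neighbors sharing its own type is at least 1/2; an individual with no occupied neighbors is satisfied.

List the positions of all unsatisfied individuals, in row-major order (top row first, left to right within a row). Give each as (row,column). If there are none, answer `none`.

Row 1: (1,3)@ 0/0 ok · (1,5)@ 0/1 unhappy · (1,6)% 0/2 unhappy
Row 2: (2,1)% 1/2 ok · (2,2)@ 1/2 ok · (2,4)@ 0/0 ok · (2,6)@ 1/2 ok
Row 3: (3,1)% 1/2 ok · (3,2)@ 2/3 ok · (3,3)@ 1/1 ok · (3,5)% 0/1 unhappy · (3,6)@ 2/3 ok
Row 4: (4,4)@ 0/1 unhappy · (4,6)@ 2/2 ok
Row 5: (5,1)% 1/2 ok · (5,2)% 1/3 unhappy · (5,3)@ 0/2 unhappy · (5,4)% 2/4 ok · (5,5)% 2/3 ok · (5,6)@ 2/3 ok
Row 6: (6,1)@ 2/3 ok · (6,2)@ 2/3 ok · (6,4)% 2/3 ok · (6,5)% 2/4 ok · (6,6)@ 2/3 ok
Row 7: (7,1)@ 2/2 ok · (7,2)@ 3/3 ok · (7,3)@ 2/2 ok · (7,4)@ 2/3 ok · (7,5)@ 2/3 ok · (7,6)@ 2/2 ok

(1,5), (1,6), (3,5), (4,4), (5,2), (5,3)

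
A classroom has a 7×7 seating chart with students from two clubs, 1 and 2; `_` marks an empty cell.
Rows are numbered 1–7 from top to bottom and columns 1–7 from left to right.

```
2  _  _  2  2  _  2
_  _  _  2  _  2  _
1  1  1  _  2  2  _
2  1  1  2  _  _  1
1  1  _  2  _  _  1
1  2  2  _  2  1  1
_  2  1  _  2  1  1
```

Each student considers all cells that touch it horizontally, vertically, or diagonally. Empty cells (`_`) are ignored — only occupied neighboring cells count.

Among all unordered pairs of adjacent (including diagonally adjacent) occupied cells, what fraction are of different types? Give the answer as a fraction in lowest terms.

Scan each occupied cell's neighbors to the right and below (and the two forward diagonals) so each pair is counted once.
From row 1: 0 unlike of 5 pairs (running 0/5).
From row 2: 1 unlike of 4 pairs (running 1/9).
From row 3: 4 unlike of 13 pairs (running 5/22).
From row 4: 5 unlike of 11 pairs (running 10/33).
From row 5: 3 unlike of 10 pairs (running 13/43).
From row 6: 7 unlike of 16 pairs (running 20/59).
From row 7: 2 unlike of 3 pairs (running 22/62).
Total adjacent occupied pairs: 62; unlike-type pairs: 22.
22/62 reduces to 11/31.

11/31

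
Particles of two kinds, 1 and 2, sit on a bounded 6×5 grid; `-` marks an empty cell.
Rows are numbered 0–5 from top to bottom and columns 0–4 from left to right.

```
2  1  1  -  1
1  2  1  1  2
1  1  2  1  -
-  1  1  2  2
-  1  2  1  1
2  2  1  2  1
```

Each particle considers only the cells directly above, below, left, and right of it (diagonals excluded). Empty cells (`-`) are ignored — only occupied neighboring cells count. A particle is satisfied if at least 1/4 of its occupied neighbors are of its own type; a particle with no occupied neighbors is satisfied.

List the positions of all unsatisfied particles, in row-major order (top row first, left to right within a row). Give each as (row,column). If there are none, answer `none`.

Row 0: (0,0)2 0/2 unhappy · (0,1)1 1/3 ok · (0,2)1 2/2 ok · (0,4)1 0/1 unhappy
Row 1: (1,0)1 1/3 ok · (1,1)2 0/4 unhappy · (1,2)1 2/4 ok · (1,3)1 2/3 ok · (1,4)2 0/2 unhappy
Row 2: (2,0)1 2/2 ok · (2,1)1 2/4 ok · (2,2)2 0/4 unhappy · (2,3)1 1/3 ok
Row 3: (3,1)1 3/3 ok · (3,2)1 1/4 ok · (3,3)2 1/4 ok · (3,4)2 1/2 ok
Row 4: (4,1)1 1/3 ok · (4,2)2 0/4 unhappy · (4,3)1 1/4 ok · (4,4)1 2/3 ok
Row 5: (5,0)2 1/1 ok · (5,1)2 1/3 ok · (5,2)1 0/3 unhappy · (5,3)2 0/3 unhappy · (5,4)1 1/2 ok

(0,0), (0,4), (1,1), (1,4), (2,2), (4,2), (5,2), (5,3)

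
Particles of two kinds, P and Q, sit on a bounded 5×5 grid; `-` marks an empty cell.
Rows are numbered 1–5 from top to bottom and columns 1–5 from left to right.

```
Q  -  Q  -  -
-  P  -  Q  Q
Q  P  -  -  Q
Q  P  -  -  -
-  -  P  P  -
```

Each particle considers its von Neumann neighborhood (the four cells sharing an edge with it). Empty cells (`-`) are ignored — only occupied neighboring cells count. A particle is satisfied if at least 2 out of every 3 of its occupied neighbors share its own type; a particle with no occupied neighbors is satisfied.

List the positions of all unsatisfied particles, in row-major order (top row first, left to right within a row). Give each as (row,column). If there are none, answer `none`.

Row 1: (1,1)Q 0/0 satisfied · (1,3)Q 0/0 satisfied
Row 2: (2,2)P 1/1 satisfied · (2,4)Q 1/1 satisfied · (2,5)Q 2/2 satisfied
Row 3: (3,1)Q 1/2 not · (3,2)P 2/3 satisfied · (3,5)Q 1/1 satisfied
Row 4: (4,1)Q 1/2 not · (4,2)P 1/2 not
Row 5: (5,3)P 1/1 satisfied · (5,4)P 1/1 satisfied

(3,1), (4,1), (4,2)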